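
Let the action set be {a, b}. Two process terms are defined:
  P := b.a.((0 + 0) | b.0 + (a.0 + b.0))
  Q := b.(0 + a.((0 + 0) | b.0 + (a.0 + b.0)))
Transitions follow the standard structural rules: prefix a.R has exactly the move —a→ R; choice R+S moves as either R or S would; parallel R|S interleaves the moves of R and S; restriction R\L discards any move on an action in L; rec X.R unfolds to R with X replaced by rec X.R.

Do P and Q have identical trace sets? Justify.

trace-equivalent

P's transition system — 5 states:
  s0 = b.a.((0 + 0) | b.0 + (a.0 + b.0)) :: --b--▸ s1
  s1 = a.((0 + 0) | b.0 + (a.0 + b.0)) :: --a--▸ s2
  s2 = (0 + 0) | b.0 + (a.0 + b.0) :: --a--▸ s3, --b--▸ s3, --b--▸ s4
  s3 = 0 :: ·
  s4 = (0 + 0) | 0 :: ·
Q's transition system — 5 states:
  t0 = b.(0 + a.((0 + 0) | b.0 + (a.0 + b.0))) :: --b--▸ t1
  t1 = 0 + a.((0 + 0) | b.0 + (a.0 + b.0)) :: --a--▸ t2
  t2 = (0 + 0) | b.0 + (a.0 + b.0) :: --a--▸ t3, --b--▸ t3, --b--▸ t4
  t3 = 0 :: ·
  t4 = (0 + 0) | 0 :: ·
Partition-refinement fixed point:
  B0 = {s0, t0}
  B1 = {s1, t1}
  B2 = {s2, t2}
  B3 = {s3, s4, t3, t4}
s0 ∈ B0, t0 ∈ B0 → same block
Bisimilar ⇒ trace-equivalent.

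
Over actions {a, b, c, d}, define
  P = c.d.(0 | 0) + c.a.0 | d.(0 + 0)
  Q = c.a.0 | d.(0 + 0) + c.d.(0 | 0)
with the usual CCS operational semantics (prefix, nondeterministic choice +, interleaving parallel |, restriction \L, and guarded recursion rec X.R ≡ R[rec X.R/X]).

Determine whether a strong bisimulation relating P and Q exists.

LTS(P): 8 reachable states
  p0 = c.d.(0 | 0) + c.a.0 | d.(0 + 0) :: —c→ p1, —c→ p2, —d→ p3
  p1 = a.0 | d.(0 + 0) :: —a→ p4, —d→ p5
  p2 = d.(0 | 0) :: —d→ p6
  p3 = c.a.0 | (0 + 0) :: —c→ p5
  p4 = 0 | d.(0 + 0) :: —d→ p7
  p5 = a.0 | (0 + 0) :: —a→ p7
  p6 = 0 | 0 :: stopped
  p7 = 0 | (0 + 0) :: stopped
LTS(Q): 8 reachable states
  q0 = c.a.0 | d.(0 + 0) + c.d.(0 | 0) :: —c→ q1, —c→ q2, —d→ q3
  q1 = a.0 | d.(0 + 0) :: —a→ q4, —d→ q5
  q2 = d.(0 | 0) :: —d→ q6
  q3 = c.a.0 | (0 + 0) :: —c→ q5
  q4 = 0 | d.(0 + 0) :: —d→ q7
  q5 = a.0 | (0 + 0) :: —a→ q7
  q6 = 0 | 0 :: stopped
  q7 = 0 | (0 + 0) :: stopped
Partition-refinement fixed point:
  B0 = {p0, q0}
  B1 = {p1, q1}
  B2 = {p2, p4, q2, q4}
  B3 = {p6, p7, q6, q7}
  B4 = {p5, q5}
  B5 = {p3, q3}
p0 ∈ B0, q0 ∈ B0 → same block

P ~ Q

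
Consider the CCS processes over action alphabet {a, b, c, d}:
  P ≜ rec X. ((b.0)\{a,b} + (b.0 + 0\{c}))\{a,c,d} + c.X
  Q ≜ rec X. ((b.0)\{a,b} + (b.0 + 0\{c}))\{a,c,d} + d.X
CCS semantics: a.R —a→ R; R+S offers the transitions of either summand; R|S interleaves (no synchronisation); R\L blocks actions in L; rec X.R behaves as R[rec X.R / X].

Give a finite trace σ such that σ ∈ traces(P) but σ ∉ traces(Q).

c

P's transition system — 2 states:
  p0 = rec X. ((b.0)\{a,b} + (b.0 + 0\{c}))\{a,c,d} + c.X :: ··b··> p1, ··c··> p0
  p1 = 0\{a,c,d} :: (no moves)
Q's transition system — 2 states:
  q0 = rec X. ((b.0)\{a,b} + (b.0 + 0\{c}))\{a,c,d} + d.X :: ··b··> q1, ··d··> q0
  q1 = 0\{a,c,d} :: (no moves)
Executing c from P (initial set {p0}):
  [1] c ⇒ {p0}
  — P admits the full trace.
Executing c from Q (initial set {q0}):
  [1] c ⇒ no successor for Q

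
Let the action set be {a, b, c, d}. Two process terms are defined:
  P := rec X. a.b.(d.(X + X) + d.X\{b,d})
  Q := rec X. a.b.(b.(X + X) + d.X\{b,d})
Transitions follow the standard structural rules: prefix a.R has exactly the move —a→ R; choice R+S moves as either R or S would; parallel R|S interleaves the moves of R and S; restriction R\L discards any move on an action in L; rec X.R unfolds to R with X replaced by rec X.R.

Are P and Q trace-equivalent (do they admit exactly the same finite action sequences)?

traces(P) ≠ traces(Q) — witness ⟨abdab⟩

Reachable graph of P (6 states):
  m0 = rec X. a.b.(d.(X + X) + d.X\{b,d}) ⊢ ··a··> m1
  m1 = b.(d.((rec X. a.b.(d.(X + X) + d.X\{b,d})) + (rec X. a.b.(d.(X + X) + d.X\{b,d}))) + d.(rec X. a.b.(d.(X + X) + d.X\{b,d}))\{b,d}) ⊢ ··b··> m2
  m2 = d.((rec X. a.b.(d.(X + X) + d.X\{b,d})) + (rec X. a.b.(d.(X + X) + d.X\{b,d}))) + d.(rec X. a.b.(d.(X + X) + d.X\{b,d}))\{b,d} ⊢ ··d··> m3, ··d··> m4
  m3 = (rec X. a.b.(d.(X + X) + d.X\{b,d})) + (rec X. a.b.(d.(X + X) + d.X\{b,d})) ⊢ ··a··> m1
  m4 = (rec X. a.b.(d.(X + X) + d.X\{b,d}))\{b,d} ⊢ ··a··> m5
  m5 = (b.(d.((rec X. a.b.(d.(X + X) + d.X\{b,d})) + (rec X. a.b.(d.(X + X) + d.X\{b,d}))) + d.(rec X. a.b.(d.(X + X) + d.X\{b,d}))\{b,d}))\{b,d} ⊢ stopped
Reachable graph of Q (6 states):
  n0 = rec X. a.b.(b.(X + X) + d.X\{b,d}) ⊢ ··a··> n1
  n1 = b.(b.((rec X. a.b.(b.(X + X) + d.X\{b,d})) + (rec X. a.b.(b.(X + X) + d.X\{b,d}))) + d.(rec X. a.b.(b.(X + X) + d.X\{b,d}))\{b,d}) ⊢ ··b··> n2
  n2 = b.((rec X. a.b.(b.(X + X) + d.X\{b,d})) + (rec X. a.b.(b.(X + X) + d.X\{b,d}))) + d.(rec X. a.b.(b.(X + X) + d.X\{b,d}))\{b,d} ⊢ ··b··> n3, ··d··> n4
  n3 = (rec X. a.b.(b.(X + X) + d.X\{b,d})) + (rec X. a.b.(b.(X + X) + d.X\{b,d})) ⊢ ··a··> n1
  n4 = (rec X. a.b.(b.(X + X) + d.X\{b,d}))\{b,d} ⊢ ··a··> n5
  n5 = (b.(b.((rec X. a.b.(b.(X + X) + d.X\{b,d})) + (rec X. a.b.(b.(X + X) + d.X\{b,d}))) + d.(rec X. a.b.(b.(X + X) + d.X\{b,d}))\{b,d}))\{b,d} ⊢ stopped
Trace ⟨abdab⟩ through P, begin at {m0}:
  step 1 (a): {m1}
  step 2 (b): {m2}
  step 3 (d): {m3, m4}
  step 4 (a): {m1, m5}
  step 5 (b): {m2}
  ✓ P
Trace ⟨abdab⟩ through Q, begin at {n0}:
  step 1 (a): {n1}
  step 2 (b): {n2}
  step 3 (d): {n4}
  step 4 (a): {n5}
  step 5 (b): ∅ (Q stuck)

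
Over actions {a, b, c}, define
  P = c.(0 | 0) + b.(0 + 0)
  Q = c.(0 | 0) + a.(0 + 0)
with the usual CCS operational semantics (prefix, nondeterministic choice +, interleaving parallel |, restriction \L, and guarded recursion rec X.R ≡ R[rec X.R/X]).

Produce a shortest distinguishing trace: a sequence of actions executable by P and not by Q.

b

Reachable graph of P (3 states):
  p0 = c.(0 | 0) + b.(0 + 0) has moves —b→ p1, —c→ p2
  p1 = 0 + 0 has moves stopped
  p2 = 0 | 0 has moves stopped
Reachable graph of Q (3 states):
  q0 = c.(0 | 0) + a.(0 + 0) has moves —a→ q1, —c→ q2
  q1 = 0 + 0 has moves stopped
  q2 = 0 | 0 has moves stopped
Executing b from P (initial set {p0}):
  step 1 (b): {p1}
  — P admits the full trace.
Executing b from Q (initial set {q0}):
  step 1 (b): ∅  — Q cannot continue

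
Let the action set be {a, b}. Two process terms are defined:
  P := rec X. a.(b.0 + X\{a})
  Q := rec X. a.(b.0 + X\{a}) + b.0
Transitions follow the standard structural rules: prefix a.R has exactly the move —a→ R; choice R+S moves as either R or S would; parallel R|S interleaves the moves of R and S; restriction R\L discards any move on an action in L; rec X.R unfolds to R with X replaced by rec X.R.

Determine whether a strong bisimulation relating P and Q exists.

NO

P's transition system — 3 states:
  p0 = rec X. a.(b.0 + X\{a}) | =a=> p1
  p1 = b.0 + (rec X. a.(b.0 + X\{a}))\{a} | =b=> p2
  p2 = 0 | ∅
Q's transition system — 4 states:
  q0 = rec X. a.(b.0 + X\{a}) + b.0 | =a=> q1, =b=> q2
  q1 = b.0 + (rec X. a.(b.0 + X\{a}) + b.0)\{a} | =b=> q2, =b=> q3
  q2 = 0 | ∅
  q3 = 0\{a} | ∅
Coarsest stable partition (strong bisimilarity classes):
  B0 = {p0}
  B1 = {p1, q1}
  B2 = {p2, q2, q3}
  B3 = {q0}
p0 ∈ B0, q0 ∈ B3 → different blocks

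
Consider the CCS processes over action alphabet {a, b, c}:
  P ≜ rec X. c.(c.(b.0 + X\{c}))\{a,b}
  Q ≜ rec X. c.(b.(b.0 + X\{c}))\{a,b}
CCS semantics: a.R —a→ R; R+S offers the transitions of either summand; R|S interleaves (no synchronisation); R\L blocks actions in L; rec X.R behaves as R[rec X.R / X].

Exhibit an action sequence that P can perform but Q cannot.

P's transition system — 3 states:
  u0 = rec X. c.(c.(b.0 + X\{c}))\{a,b} ⊢ ··c··> u1
  u1 = (c.(b.0 + (rec X. c.(c.(b.0 + X\{c}))\{a,b})\{c}))\{a,b} ⊢ ··c··> u2
  u2 = (b.0 + (rec X. c.(c.(b.0 + X\{c}))\{a,b})\{c})\{a,b} ⊢ stopped
Q's transition system — 2 states:
  v0 = rec X. c.(b.(b.0 + X\{c}))\{a,b} ⊢ ··c··> v1
  v1 = (b.(b.0 + (rec X. c.(b.(b.0 + X\{c}))\{a,b})\{c}))\{a,b} ⊢ stopped
Executing cc from P (initial set {u0}):
  [1] c ⇒ {u1}
  [2] c ⇒ {u2}
  P completes σ.
Executing cc from Q (initial set {v0}):
  [1] c ⇒ {v1}
  [2] c ⇒ ∅ (Q stuck)

cc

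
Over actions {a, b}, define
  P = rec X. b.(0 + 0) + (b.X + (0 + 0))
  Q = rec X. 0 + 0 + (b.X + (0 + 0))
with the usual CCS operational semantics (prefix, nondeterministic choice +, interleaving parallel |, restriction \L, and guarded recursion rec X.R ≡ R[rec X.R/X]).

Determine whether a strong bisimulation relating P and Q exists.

NO

LTS(P): 2 reachable states
  s0 = rec X. b.(0 + 0) + (b.X + (0 + 0)) → --b--▸ s0, --b--▸ s1
  s1 = 0 + 0 → ∅
LTS(Q): 1 reachable states
  t0 = rec X. 0 + 0 + (b.X + (0 + 0)) → --b--▸ t0
Bisimilarity quotient blocks:
  B0 = {s0}
  B1 = {s1}
  B2 = {t0}
s0 ∈ B0, t0 ∈ B2 → different blocks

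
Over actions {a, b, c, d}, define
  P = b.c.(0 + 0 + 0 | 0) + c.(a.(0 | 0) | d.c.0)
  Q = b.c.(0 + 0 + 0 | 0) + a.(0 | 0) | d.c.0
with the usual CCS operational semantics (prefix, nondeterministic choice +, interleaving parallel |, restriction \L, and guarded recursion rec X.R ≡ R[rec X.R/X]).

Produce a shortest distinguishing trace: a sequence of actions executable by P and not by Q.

c

LTS(P): 9 reachable states
  m0 = b.c.(0 + 0 + 0 | 0) + c.(a.(0 | 0) | d.c.0) ⊢ --b--▸ m1, --c--▸ m2
  m1 = c.(0 + 0 + 0 | 0) ⊢ --c--▸ m3
  m2 = a.(0 | 0) | d.c.0 ⊢ --a--▸ m4, --d--▸ m5
  m3 = 0 + 0 + 0 | 0 ⊢ deadlocked
  m4 = 0 | 0 | d.c.0 ⊢ --d--▸ m6
  m5 = a.(0 | 0) | c.0 ⊢ --a--▸ m6, --c--▸ m7
  m6 = 0 | 0 | c.0 ⊢ --c--▸ m8
  m7 = a.(0 | 0) | 0 ⊢ --a--▸ m8
  m8 = 0 | 0 | 0 ⊢ deadlocked
LTS(Q): 8 reachable states
  n0 = b.c.(0 + 0 + 0 | 0) + a.(0 | 0) | d.c.0 ⊢ --a--▸ n1, --b--▸ n2, --d--▸ n3
  n1 = 0 | 0 | d.c.0 ⊢ --d--▸ n4
  n2 = c.(0 + 0 + 0 | 0) ⊢ --c--▸ n5
  n3 = a.(0 | 0) | c.0 ⊢ --a--▸ n4, --c--▸ n6
  n4 = 0 | 0 | c.0 ⊢ --c--▸ n7
  n5 = 0 + 0 + 0 | 0 ⊢ deadlocked
  n6 = a.(0 | 0) | 0 ⊢ --a--▸ n7
  n7 = 0 | 0 | 0 ⊢ deadlocked
Trace ⟨c⟩ through P, begin at {m0}:
  after c @ step 1: {m2}
  P completes σ.
Trace ⟨c⟩ through Q, begin at {n0}:
  after c @ step 1: ∅  — Q cannot continue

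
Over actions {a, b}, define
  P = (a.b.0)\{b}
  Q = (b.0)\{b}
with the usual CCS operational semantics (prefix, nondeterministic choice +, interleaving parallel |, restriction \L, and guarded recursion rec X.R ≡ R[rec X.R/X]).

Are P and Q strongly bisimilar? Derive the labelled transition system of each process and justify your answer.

not bisimilar

P's transition system — 2 states:
  s0 = (a.b.0)\{b} ⊢ —a→ s1
  s1 = (b.0)\{b} ⊢ ·
Q's transition system — 1 states:
  t0 = (b.0)\{b} ⊢ ·
Partition-refinement fixed point:
  B0 = {s0}
  B1 = {s1, t0}
s0 ∈ B0, t0 ∈ B1 → different blocks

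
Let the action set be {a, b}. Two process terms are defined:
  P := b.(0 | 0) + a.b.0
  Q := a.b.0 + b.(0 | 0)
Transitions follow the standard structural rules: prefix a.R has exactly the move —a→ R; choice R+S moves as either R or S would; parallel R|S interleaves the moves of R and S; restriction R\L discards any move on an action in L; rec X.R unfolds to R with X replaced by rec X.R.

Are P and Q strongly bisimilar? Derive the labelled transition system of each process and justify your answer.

YES

LTS(P): 4 reachable states
  m0 = b.(0 | 0) + a.b.0 | —a→ m1, —b→ m2
  m1 = b.0 | —b→ m3
  m2 = 0 | 0 | deadlocked
  m3 = 0 | deadlocked
LTS(Q): 4 reachable states
  n0 = a.b.0 + b.(0 | 0) | —a→ n1, —b→ n2
  n1 = b.0 | —b→ n3
  n2 = 0 | 0 | deadlocked
  n3 = 0 | deadlocked
Partition-refinement fixed point:
  B0 = {m0, n0}
  B1 = {m1, n1}
  B2 = {m2, m3, n2, n3}
m0 ∈ B0, n0 ∈ B0 → same block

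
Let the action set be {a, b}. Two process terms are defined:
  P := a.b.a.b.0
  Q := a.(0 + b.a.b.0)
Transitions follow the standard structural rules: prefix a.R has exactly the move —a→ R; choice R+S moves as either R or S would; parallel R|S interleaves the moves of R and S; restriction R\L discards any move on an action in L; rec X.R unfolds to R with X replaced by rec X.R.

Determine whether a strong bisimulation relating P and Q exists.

Reachable graph of P (5 states):
  u0 = a.b.a.b.0 ⊢ --a--▸ u1
  u1 = b.a.b.0 ⊢ --b--▸ u2
  u2 = a.b.0 ⊢ --a--▸ u3
  u3 = b.0 ⊢ --b--▸ u4
  u4 = 0 ⊢ (no moves)
Reachable graph of Q (5 states):
  v0 = a.(0 + b.a.b.0) ⊢ --a--▸ v1
  v1 = 0 + b.a.b.0 ⊢ --b--▸ v2
  v2 = a.b.0 ⊢ --a--▸ v3
  v3 = b.0 ⊢ --b--▸ v4
  v4 = 0 ⊢ (no moves)
Coarsest stable partition (strong bisimilarity classes):
  B0 = {u0, v0}
  B1 = {u1, v1}
  B2 = {u2, v2}
  B3 = {u3, v3}
  B4 = {u4, v4}
u0 ∈ B0, v0 ∈ B0 → same block

YES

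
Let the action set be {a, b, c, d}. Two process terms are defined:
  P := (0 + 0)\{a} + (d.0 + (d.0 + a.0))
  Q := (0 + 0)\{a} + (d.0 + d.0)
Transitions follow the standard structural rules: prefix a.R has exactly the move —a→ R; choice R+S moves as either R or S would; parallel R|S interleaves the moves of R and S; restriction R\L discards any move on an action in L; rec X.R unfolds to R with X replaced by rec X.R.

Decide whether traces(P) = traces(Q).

traces(P) ≠ traces(Q) — witness ⟨a⟩

LTS(P): 2 reachable states
  s0 = (0 + 0)\{a} + (d.0 + (d.0 + a.0)) has moves -a-> s1, -d-> s1
  s1 = 0 has moves (no moves)
LTS(Q): 2 reachable states
  t0 = (0 + 0)\{a} + (d.0 + d.0) has moves -d-> t1
  t1 = 0 has moves (no moves)
Run σ = ⟨a⟩ on P: start {s0}
  [1] a ⇒ {s1}
  — P admits the full trace.
Run σ = ⟨a⟩ on Q: start {t0}
  [1] a ⇒ ∅  — Q cannot continue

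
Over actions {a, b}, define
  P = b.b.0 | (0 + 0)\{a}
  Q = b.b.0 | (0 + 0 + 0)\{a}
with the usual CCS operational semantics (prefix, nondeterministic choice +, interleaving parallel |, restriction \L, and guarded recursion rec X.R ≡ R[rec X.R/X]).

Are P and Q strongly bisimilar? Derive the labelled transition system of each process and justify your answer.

P ~ Q

P's transition system — 3 states:
  p0 = b.b.0 | (0 + 0)\{a} → --b--▸ p1
  p1 = b.0 | (0 + 0)\{a} → --b--▸ p2
  p2 = 0 | (0 + 0)\{a} → (no moves)
Q's transition system — 3 states:
  q0 = b.b.0 | (0 + 0 + 0)\{a} → --b--▸ q1
  q1 = b.0 | (0 + 0 + 0)\{a} → --b--▸ q2
  q2 = 0 | (0 + 0 + 0)\{a} → (no moves)
Bisimilarity quotient blocks:
  B0 = {p0, q0}
  B1 = {p1, q1}
  B2 = {p2, q2}
p0 ∈ B0, q0 ∈ B0 → same block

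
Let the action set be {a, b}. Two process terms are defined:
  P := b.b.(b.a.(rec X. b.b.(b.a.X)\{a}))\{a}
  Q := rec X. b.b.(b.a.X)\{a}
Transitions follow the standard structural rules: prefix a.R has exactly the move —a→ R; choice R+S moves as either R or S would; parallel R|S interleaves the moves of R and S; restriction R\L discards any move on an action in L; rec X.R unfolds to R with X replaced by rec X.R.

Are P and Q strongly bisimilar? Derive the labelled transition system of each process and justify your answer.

YES

P's transition system — 4 states:
  s0 = b.b.(b.a.(rec X. b.b.(b.a.X)\{a}))\{a} | —b→ s1
  s1 = b.(b.a.(rec X. b.b.(b.a.X)\{a}))\{a} | —b→ s2
  s2 = (b.a.(rec X. b.b.(b.a.X)\{a}))\{a} | —b→ s3
  s3 = (a.(rec X. b.b.(b.a.X)\{a}))\{a} | stopped
Q's transition system — 4 states:
  t0 = rec X. b.b.(b.a.X)\{a} | —b→ t1
  t1 = b.(b.a.(rec X. b.b.(b.a.X)\{a}))\{a} | —b→ t2
  t2 = (b.a.(rec X. b.b.(b.a.X)\{a}))\{a} | —b→ t3
  t3 = (a.(rec X. b.b.(b.a.X)\{a}))\{a} | stopped
Bisimilarity quotient blocks:
  B0 = {s0, t0}
  B1 = {s1, t1}
  B2 = {s2, t2}
  B3 = {s3, t3}
s0 ∈ B0, t0 ∈ B0 → same block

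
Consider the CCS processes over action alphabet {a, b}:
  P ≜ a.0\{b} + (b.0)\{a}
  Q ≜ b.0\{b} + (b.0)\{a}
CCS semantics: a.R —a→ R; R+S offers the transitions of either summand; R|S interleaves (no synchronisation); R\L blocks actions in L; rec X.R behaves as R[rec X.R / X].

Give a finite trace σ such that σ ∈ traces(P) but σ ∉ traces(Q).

a

LTS(P): 3 reachable states
  m0 = a.0\{b} + (b.0)\{a} :: ··a··> m1, ··b··> m2
  m1 = 0\{b} :: stopped
  m2 = 0\{a} :: stopped
LTS(Q): 3 reachable states
  n0 = b.0\{b} + (b.0)\{a} :: ··b··> n1, ··b··> n2
  n1 = 0\{a} :: stopped
  n2 = 0\{b} :: stopped
Run σ = ⟨a⟩ on P: start {m0}
  step 1 (a): {m1}
  — P admits the full trace.
Run σ = ⟨a⟩ on Q: start {n0}
  step 1 (a): ∅  — Q cannot continue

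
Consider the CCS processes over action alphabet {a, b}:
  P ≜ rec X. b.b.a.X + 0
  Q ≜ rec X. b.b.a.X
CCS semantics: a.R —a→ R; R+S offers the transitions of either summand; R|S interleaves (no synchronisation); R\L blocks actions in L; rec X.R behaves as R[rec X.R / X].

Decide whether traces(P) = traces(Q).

Reachable graph of P (3 states):
  p0 = rec X. b.b.a.X + 0 → --b--▸ p1
  p1 = b.a.(rec X. b.b.a.X + 0) → --b--▸ p2
  p2 = a.(rec X. b.b.a.X + 0) → --a--▸ p0
Reachable graph of Q (3 states):
  q0 = rec X. b.b.a.X → --b--▸ q1
  q1 = b.a.(rec X. b.b.a.X) → --b--▸ q2
  q2 = a.(rec X. b.b.a.X) → --a--▸ q0
Partition-refinement fixed point:
  B0 = {p0, q0}
  B1 = {p1, q1}
  B2 = {p2, q2}
p0 ∈ B0, q0 ∈ B0 → same block
Bisimilar ⇒ trace-equivalent.

traces(P) = traces(Q)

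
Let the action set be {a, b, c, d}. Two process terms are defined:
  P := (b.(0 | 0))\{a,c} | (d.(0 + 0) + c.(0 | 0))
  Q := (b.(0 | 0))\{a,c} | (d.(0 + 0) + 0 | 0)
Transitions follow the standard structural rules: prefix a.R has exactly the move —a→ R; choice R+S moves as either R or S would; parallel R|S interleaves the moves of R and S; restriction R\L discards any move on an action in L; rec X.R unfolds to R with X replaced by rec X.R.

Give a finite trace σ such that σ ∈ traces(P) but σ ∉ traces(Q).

LTS(P): 6 reachable states
  s0 = (b.(0 | 0))\{a,c} | (d.(0 + 0) + c.(0 | 0)) :: ··b··> s1, ··c··> s2, ··d··> s3
  s1 = (0 | 0)\{a,c} | (d.(0 + 0) + c.(0 | 0)) :: ··c··> s4, ··d··> s5
  s2 = (b.(0 | 0))\{a,c} | (0 | 0) :: ··b··> s4
  s3 = (b.(0 | 0))\{a,c} | (0 + 0) :: ··b··> s5
  s4 = (0 | 0)\{a,c} | (0 | 0) :: deadlocked
  s5 = (0 | 0)\{a,c} | (0 + 0) :: deadlocked
LTS(Q): 4 reachable states
  t0 = (b.(0 | 0))\{a,c} | (d.(0 + 0) + 0 | 0) :: ··b··> t1, ··d··> t2
  t1 = (0 | 0)\{a,c} | (d.(0 + 0) + 0 | 0) :: ··d··> t3
  t2 = (b.(0 | 0))\{a,c} | (0 + 0) :: ··b··> t3
  t3 = (0 | 0)\{a,c} | (0 + 0) :: deadlocked
Trace ⟨c⟩ through P, begin at {s0}:
  step 1 (c): {s2}
  ✓ P
Trace ⟨c⟩ through Q, begin at {t0}:
  step 1 (c): ∅ (Q stuck)

c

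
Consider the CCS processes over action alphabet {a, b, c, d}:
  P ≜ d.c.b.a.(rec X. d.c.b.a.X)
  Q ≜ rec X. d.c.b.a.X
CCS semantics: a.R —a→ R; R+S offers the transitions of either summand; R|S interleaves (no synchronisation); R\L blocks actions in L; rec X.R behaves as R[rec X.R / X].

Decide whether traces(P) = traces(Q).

YES

Reachable graph of P (5 states):
  m0 = d.c.b.a.(rec X. d.c.b.a.X) → ··d··> m1
  m1 = c.b.a.(rec X. d.c.b.a.X) → ··c··> m2
  m2 = b.a.(rec X. d.c.b.a.X) → ··b··> m3
  m3 = a.(rec X. d.c.b.a.X) → ··a··> m4
  m4 = rec X. d.c.b.a.X → ··d··> m1
Reachable graph of Q (4 states):
  n0 = rec X. d.c.b.a.X → ··d··> n1
  n1 = c.b.a.(rec X. d.c.b.a.X) → ··c··> n2
  n2 = b.a.(rec X. d.c.b.a.X) → ··b··> n3
  n3 = a.(rec X. d.c.b.a.X) → ··a··> n0
Partition-refinement fixed point:
  B0 = {m0, m4, n0}
  B1 = {m1, n1}
  B2 = {m2, n2}
  B3 = {m3, n3}
m0 ∈ B0, n0 ∈ B0 → same block
Bisimilar ⇒ trace-equivalent.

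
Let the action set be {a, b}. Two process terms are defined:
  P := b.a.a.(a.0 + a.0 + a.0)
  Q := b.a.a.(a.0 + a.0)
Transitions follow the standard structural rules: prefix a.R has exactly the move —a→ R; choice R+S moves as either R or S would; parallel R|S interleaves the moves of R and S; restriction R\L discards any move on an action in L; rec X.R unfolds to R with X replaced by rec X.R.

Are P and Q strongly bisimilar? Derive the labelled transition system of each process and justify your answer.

P ~ Q

P's transition system — 5 states:
  m0 = b.a.a.(a.0 + a.0 + a.0) :: —b→ m1
  m1 = a.a.(a.0 + a.0 + a.0) :: —a→ m2
  m2 = a.(a.0 + a.0 + a.0) :: —a→ m3
  m3 = a.0 + a.0 + a.0 :: —a→ m4
  m4 = 0 :: stopped
Q's transition system — 5 states:
  n0 = b.a.a.(a.0 + a.0) :: —b→ n1
  n1 = a.a.(a.0 + a.0) :: —a→ n2
  n2 = a.(a.0 + a.0) :: —a→ n3
  n3 = a.0 + a.0 :: —a→ n4
  n4 = 0 :: stopped
Coarsest stable partition (strong bisimilarity classes):
  B0 = {m0, n0}
  B1 = {m1, n1}
  B2 = {m2, n2}
  B3 = {m3, n3}
  B4 = {m4, n4}
m0 ∈ B0, n0 ∈ B0 → same block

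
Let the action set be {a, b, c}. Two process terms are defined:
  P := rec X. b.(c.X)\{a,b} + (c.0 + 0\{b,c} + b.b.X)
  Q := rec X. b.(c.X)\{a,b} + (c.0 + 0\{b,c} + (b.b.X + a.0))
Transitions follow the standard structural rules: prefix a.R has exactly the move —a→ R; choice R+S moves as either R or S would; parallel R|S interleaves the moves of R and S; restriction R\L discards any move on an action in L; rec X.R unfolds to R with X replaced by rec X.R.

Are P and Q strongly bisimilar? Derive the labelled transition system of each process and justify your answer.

P ≁ Q

Reachable graph of P (6 states):
  s0 = rec X. b.(c.X)\{a,b} + (c.0 + 0\{b,c} + b.b.X) | --b--▸ s1, --b--▸ s2, --c--▸ s3
  s1 = (c.(rec X. b.(c.X)\{a,b} + (c.0 + 0\{b,c} + b.b.X)))\{a,b} | --c--▸ s4
  s2 = b.(rec X. b.(c.X)\{a,b} + (c.0 + 0\{b,c} + b.b.X)) | --b--▸ s0
  s3 = 0 | deadlocked
  s4 = (rec X. b.(c.X)\{a,b} + (c.0 + 0\{b,c} + b.b.X))\{a,b} | --c--▸ s5
  s5 = 0\{a,b} | deadlocked
Reachable graph of Q (6 states):
  t0 = rec X. b.(c.X)\{a,b} + (c.0 + 0\{b,c} + (b.b.X + a.0)) | --a--▸ t1, --b--▸ t2, --b--▸ t3, --c--▸ t1
  t1 = 0 | deadlocked
  t2 = (c.(rec X. b.(c.X)\{a,b} + (c.0 + 0\{b,c} + (b.b.X + a.0))))\{a,b} | --c--▸ t4
  t3 = b.(rec X. b.(c.X)\{a,b} + (c.0 + 0\{b,c} + (b.b.X + a.0))) | --b--▸ t0
  t4 = (rec X. b.(c.X)\{a,b} + (c.0 + 0\{b,c} + (b.b.X + a.0)))\{a,b} | --c--▸ t5
  t5 = 0\{a,b} | deadlocked
Coarsest stable partition (strong bisimilarity classes):
  B0 = {s0}
  B1 = {s1, t2}
  B2 = {s4, t4}
  B3 = {s3, s5, t1, t5}
  B4 = {s2}
  B5 = {t0}
  B6 = {t3}
s0 ∈ B0, t0 ∈ B5 → different blocks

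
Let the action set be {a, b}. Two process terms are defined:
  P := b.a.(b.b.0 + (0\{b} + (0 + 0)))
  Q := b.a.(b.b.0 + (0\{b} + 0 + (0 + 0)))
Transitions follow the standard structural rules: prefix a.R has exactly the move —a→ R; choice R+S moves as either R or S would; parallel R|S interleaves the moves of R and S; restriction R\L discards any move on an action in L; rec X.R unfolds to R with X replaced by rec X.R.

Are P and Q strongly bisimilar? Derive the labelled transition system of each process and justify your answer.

YES

P's transition system — 5 states:
  s0 = b.a.(b.b.0 + (0\{b} + (0 + 0))) ⊢ ··b··> s1
  s1 = a.(b.b.0 + (0\{b} + (0 + 0))) ⊢ ··a··> s2
  s2 = b.b.0 + (0\{b} + (0 + 0)) ⊢ ··b··> s3
  s3 = b.0 ⊢ ··b··> s4
  s4 = 0 ⊢ (no moves)
Q's transition system — 5 states:
  t0 = b.a.(b.b.0 + (0\{b} + 0 + (0 + 0))) ⊢ ··b··> t1
  t1 = a.(b.b.0 + (0\{b} + 0 + (0 + 0))) ⊢ ··a··> t2
  t2 = b.b.0 + (0\{b} + 0 + (0 + 0)) ⊢ ··b··> t3
  t3 = b.0 ⊢ ··b··> t4
  t4 = 0 ⊢ (no moves)
Coarsest stable partition (strong bisimilarity classes):
  B0 = {s0, t0}
  B1 = {s1, t1}
  B2 = {s2, t2}
  B3 = {s3, t3}
  B4 = {s4, t4}
s0 ∈ B0, t0 ∈ B0 → same block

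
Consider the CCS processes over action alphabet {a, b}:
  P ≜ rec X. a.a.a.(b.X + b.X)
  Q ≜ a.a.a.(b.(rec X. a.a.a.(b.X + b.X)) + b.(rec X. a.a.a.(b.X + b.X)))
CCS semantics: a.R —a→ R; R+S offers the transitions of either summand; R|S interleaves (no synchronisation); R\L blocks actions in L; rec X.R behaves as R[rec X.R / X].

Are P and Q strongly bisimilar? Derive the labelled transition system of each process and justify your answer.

YES

Reachable graph of P (4 states):
  u0 = rec X. a.a.a.(b.X + b.X) | ··a··> u1
  u1 = a.a.(b.(rec X. a.a.a.(b.X + b.X)) + b.(rec X. a.a.a.(b.X + b.X))) | ··a··> u2
  u2 = a.(b.(rec X. a.a.a.(b.X + b.X)) + b.(rec X. a.a.a.(b.X + b.X))) | ··a··> u3
  u3 = b.(rec X. a.a.a.(b.X + b.X)) + b.(rec X. a.a.a.(b.X + b.X)) | ··b··> u0
Reachable graph of Q (5 states):
  v0 = a.a.a.(b.(rec X. a.a.a.(b.X + b.X)) + b.(rec X. a.a.a.(b.X + b.X))) | ··a··> v1
  v1 = a.a.(b.(rec X. a.a.a.(b.X + b.X)) + b.(rec X. a.a.a.(b.X + b.X))) | ··a··> v2
  v2 = a.(b.(rec X. a.a.a.(b.X + b.X)) + b.(rec X. a.a.a.(b.X + b.X))) | ··a··> v3
  v3 = b.(rec X. a.a.a.(b.X + b.X)) + b.(rec X. a.a.a.(b.X + b.X)) | ··b··> v4
  v4 = rec X. a.a.a.(b.X + b.X) | ··a··> v1
Bisimilarity quotient blocks:
  B0 = {u0, v0, v4}
  B1 = {u1, v1}
  B2 = {u2, v2}
  B3 = {u3, v3}
u0 ∈ B0, v0 ∈ B0 → same block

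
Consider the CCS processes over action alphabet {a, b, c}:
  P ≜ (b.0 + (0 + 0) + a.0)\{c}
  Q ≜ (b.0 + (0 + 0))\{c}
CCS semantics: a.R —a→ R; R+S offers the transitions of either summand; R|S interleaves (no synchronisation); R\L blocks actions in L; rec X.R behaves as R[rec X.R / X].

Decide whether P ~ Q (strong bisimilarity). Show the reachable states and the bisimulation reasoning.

NO

P's transition system — 2 states:
  m0 = (b.0 + (0 + 0) + a.0)\{c} :: —a→ m1, —b→ m1
  m1 = 0\{c} :: (no moves)
Q's transition system — 2 states:
  n0 = (b.0 + (0 + 0))\{c} :: —b→ n1
  n1 = 0\{c} :: (no moves)
Bisimilarity quotient blocks:
  B0 = {m0}
  B1 = {m1, n1}
  B2 = {n0}
m0 ∈ B0, n0 ∈ B2 → different blocks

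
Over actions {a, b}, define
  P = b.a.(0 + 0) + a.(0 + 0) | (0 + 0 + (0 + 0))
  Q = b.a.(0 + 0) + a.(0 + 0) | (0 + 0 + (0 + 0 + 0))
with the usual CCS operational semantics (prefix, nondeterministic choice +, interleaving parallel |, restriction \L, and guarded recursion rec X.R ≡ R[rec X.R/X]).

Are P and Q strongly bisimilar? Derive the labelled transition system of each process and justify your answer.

Reachable graph of P (4 states):
  p0 = b.a.(0 + 0) + a.(0 + 0) | (0 + 0 + (0 + 0)) ⊢ —a→ p1, —b→ p2
  p1 = (0 + 0) | (0 + 0 + (0 + 0)) ⊢ ·
  p2 = a.(0 + 0) ⊢ —a→ p3
  p3 = 0 + 0 ⊢ ·
Reachable graph of Q (4 states):
  q0 = b.a.(0 + 0) + a.(0 + 0) | (0 + 0 + (0 + 0 + 0)) ⊢ —a→ q1, —b→ q2
  q1 = (0 + 0) | (0 + 0 + (0 + 0 + 0)) ⊢ ·
  q2 = a.(0 + 0) ⊢ —a→ q3
  q3 = 0 + 0 ⊢ ·
Partition-refinement fixed point:
  B0 = {p0, q0}
  B1 = {p1, p3, q1, q3}
  B2 = {p2, q2}
p0 ∈ B0, q0 ∈ B0 → same block

P ~ Q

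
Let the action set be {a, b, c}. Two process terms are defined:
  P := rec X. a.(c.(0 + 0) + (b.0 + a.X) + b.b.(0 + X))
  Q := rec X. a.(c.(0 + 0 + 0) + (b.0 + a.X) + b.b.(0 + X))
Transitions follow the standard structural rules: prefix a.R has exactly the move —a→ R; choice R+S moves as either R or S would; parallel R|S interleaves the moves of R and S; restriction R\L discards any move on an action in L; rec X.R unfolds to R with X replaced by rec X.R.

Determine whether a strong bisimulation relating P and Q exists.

P ~ Q

Reachable graph of P (6 states):
  u0 = rec X. a.(c.(0 + 0) + (b.0 + a.X) + b.b.(0 + X)) → =a=> u1
  u1 = c.(0 + 0) + (b.0 + a.(rec X. a.(c.(0 + 0) + (b.0 + a.X) + b.b.(0 + X)))) + b.b.(0 + (rec X. a.(c.(0 + 0) + (b.0 + a.X) + b.b.(0 + X)))) → =a=> u0, =b=> u2, =b=> u3, =c=> u4
  u2 = 0 → ·
  u3 = b.(0 + (rec X. a.(c.(0 + 0) + (b.0 + a.X) + b.b.(0 + X)))) → =b=> u5
  u4 = 0 + 0 → ·
  u5 = 0 + (rec X. a.(c.(0 + 0) + (b.0 + a.X) + b.b.(0 + X))) → =a=> u1
Reachable graph of Q (6 states):
  v0 = rec X. a.(c.(0 + 0 + 0) + (b.0 + a.X) + b.b.(0 + X)) → =a=> v1
  v1 = c.(0 + 0 + 0) + (b.0 + a.(rec X. a.(c.(0 + 0 + 0) + (b.0 + a.X) + b.b.(0 + X)))) + b.b.(0 + (rec X. a.(c.(0 + 0 + 0) + (b.0 + a.X) + b.b.(0 + X)))) → =a=> v0, =b=> v2, =b=> v3, =c=> v4
  v2 = 0 → ·
  v3 = b.(0 + (rec X. a.(c.(0 + 0 + 0) + (b.0 + a.X) + b.b.(0 + X)))) → =b=> v5
  v4 = 0 + 0 + 0 → ·
  v5 = 0 + (rec X. a.(c.(0 + 0 + 0) + (b.0 + a.X) + b.b.(0 + X))) → =a=> v1
Partition-refinement fixed point:
  B0 = {u0, u5, v0, v5}
  B1 = {u1, v1}
  B2 = {u2, u4, v2, v4}
  B3 = {u3, v3}
u0 ∈ B0, v0 ∈ B0 → same block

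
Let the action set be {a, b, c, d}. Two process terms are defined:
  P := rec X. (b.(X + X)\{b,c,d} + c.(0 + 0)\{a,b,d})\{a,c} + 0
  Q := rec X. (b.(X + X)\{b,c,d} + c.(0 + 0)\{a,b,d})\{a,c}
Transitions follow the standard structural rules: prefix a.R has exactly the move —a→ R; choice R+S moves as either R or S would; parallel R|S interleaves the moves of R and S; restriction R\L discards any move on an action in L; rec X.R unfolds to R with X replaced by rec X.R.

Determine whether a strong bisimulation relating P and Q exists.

YES

P's transition system — 2 states:
  s0 = rec X. (b.(X + X)\{b,c,d} + c.(0 + 0)\{a,b,d})\{a,c} + 0 | -b-> s1
  s1 = ((rec X. (b.(X + X)\{b,c,d} + c.(0 + 0)\{a,b,d})\{a,c} + 0) + (rec X. (b.(X + X)\{b,c,d} + c.(0 + 0)\{a,b,d})\{a,c} + 0))\{b,c,d}\{a,c} | deadlocked
Q's transition system — 2 states:
  t0 = rec X. (b.(X + X)\{b,c,d} + c.(0 + 0)\{a,b,d})\{a,c} | -b-> t1
  t1 = ((rec X. (b.(X + X)\{b,c,d} + c.(0 + 0)\{a,b,d})\{a,c}) + (rec X. (b.(X + X)\{b,c,d} + c.(0 + 0)\{a,b,d})\{a,c}))\{b,c,d}\{a,c} | deadlocked
Partition-refinement fixed point:
  B0 = {s0, t0}
  B1 = {s1, t1}
s0 ∈ B0, t0 ∈ B0 → same block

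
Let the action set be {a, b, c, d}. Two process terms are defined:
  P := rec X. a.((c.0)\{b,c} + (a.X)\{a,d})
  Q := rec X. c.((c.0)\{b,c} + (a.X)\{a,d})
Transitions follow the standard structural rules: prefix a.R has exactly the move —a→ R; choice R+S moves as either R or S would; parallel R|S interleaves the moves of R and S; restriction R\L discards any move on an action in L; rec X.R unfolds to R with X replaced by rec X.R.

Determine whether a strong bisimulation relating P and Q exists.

not bisimilar

LTS(P): 2 reachable states
  p0 = rec X. a.((c.0)\{b,c} + (a.X)\{a,d}) ⊢ =a=> p1
  p1 = (c.0)\{b,c} + (a.(rec X. a.((c.0)\{b,c} + (a.X)\{a,d})))\{a,d} ⊢ ·
LTS(Q): 2 reachable states
  q0 = rec X. c.((c.0)\{b,c} + (a.X)\{a,d}) ⊢ =c=> q1
  q1 = (c.0)\{b,c} + (a.(rec X. c.((c.0)\{b,c} + (a.X)\{a,d})))\{a,d} ⊢ ·
Bisimilarity quotient blocks:
  B0 = {p0}
  B1 = {p1, q1}
  B2 = {q0}
p0 ∈ B0, q0 ∈ B2 → different blocks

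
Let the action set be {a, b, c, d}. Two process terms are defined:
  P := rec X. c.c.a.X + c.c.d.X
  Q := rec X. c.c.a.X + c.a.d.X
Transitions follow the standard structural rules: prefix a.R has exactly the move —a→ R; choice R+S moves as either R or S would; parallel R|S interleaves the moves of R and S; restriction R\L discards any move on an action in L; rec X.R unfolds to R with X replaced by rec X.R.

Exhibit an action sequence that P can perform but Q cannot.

ccd

Reachable graph of P (5 states):
  p0 = rec X. c.c.a.X + c.c.d.X | -c-> p1, -c-> p2
  p1 = c.a.(rec X. c.c.a.X + c.c.d.X) | -c-> p3
  p2 = c.d.(rec X. c.c.a.X + c.c.d.X) | -c-> p4
  p3 = a.(rec X. c.c.a.X + c.c.d.X) | -a-> p0
  p4 = d.(rec X. c.c.a.X + c.c.d.X) | -d-> p0
Reachable graph of Q (5 states):
  q0 = rec X. c.c.a.X + c.a.d.X | -c-> q1, -c-> q2
  q1 = a.d.(rec X. c.c.a.X + c.a.d.X) | -a-> q3
  q2 = c.a.(rec X. c.c.a.X + c.a.d.X) | -c-> q4
  q3 = d.(rec X. c.c.a.X + c.a.d.X) | -d-> q0
  q4 = a.(rec X. c.c.a.X + c.a.d.X) | -a-> q0
Run σ = ⟨ccd⟩ on P: start {p0}
  step 1 (c): {p1, p2}
  step 2 (c): {p3, p4}
  step 3 (d): {p0}
  — P admits the full trace.
Run σ = ⟨ccd⟩ on Q: start {q0}
  step 1 (c): {q1, q2}
  step 2 (c): {q4}
  step 3 (d): ∅ (Q stuck)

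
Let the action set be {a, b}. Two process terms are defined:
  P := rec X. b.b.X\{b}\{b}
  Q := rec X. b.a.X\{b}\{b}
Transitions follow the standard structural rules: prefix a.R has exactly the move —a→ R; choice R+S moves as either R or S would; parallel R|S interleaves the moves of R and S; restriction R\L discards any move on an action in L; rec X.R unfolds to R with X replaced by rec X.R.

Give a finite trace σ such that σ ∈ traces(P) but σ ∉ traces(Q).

bb

P's transition system — 3 states:
  s0 = rec X. b.b.X\{b}\{b} :: ··b··> s1
  s1 = b.(rec X. b.b.X\{b}\{b})\{b}\{b} :: ··b··> s2
  s2 = (rec X. b.b.X\{b}\{b})\{b}\{b} :: ∅
Q's transition system — 3 states:
  t0 = rec X. b.a.X\{b}\{b} :: ··b··> t1
  t1 = a.(rec X. b.a.X\{b}\{b})\{b}\{b} :: ··a··> t2
  t2 = (rec X. b.a.X\{b}\{b})\{b}\{b} :: ∅
Trace ⟨bb⟩ through P, begin at {s0}:
  [1] b ⇒ {s1}
  [2] b ⇒ {s2}
  ✓ P
Trace ⟨bb⟩ through Q, begin at {t0}:
  [1] b ⇒ {t1}
  [2] b ⇒ ∅  — Q cannot continue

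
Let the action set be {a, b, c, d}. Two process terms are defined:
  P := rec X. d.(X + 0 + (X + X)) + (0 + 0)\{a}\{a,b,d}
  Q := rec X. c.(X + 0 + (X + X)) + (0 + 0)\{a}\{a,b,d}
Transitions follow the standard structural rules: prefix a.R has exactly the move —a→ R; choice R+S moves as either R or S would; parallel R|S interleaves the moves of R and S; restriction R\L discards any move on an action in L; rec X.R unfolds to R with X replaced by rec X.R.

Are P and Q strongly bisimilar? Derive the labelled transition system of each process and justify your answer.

P's transition system — 2 states:
  s0 = rec X. d.(X + 0 + (X + X)) + (0 + 0)\{a}\{a,b,d} ⊢ ··d··> s1
  s1 = (rec X. d.(X + 0 + (X + X)) + (0 + 0)\{a}\{a,b,d}) + 0 + ((rec X. d.(X + 0 + (X + X)) + (0 + 0)\{a}\{a,b,d}) + (rec X. d.(X + 0 + (X + X)) + (0 + 0)\{a}\{a,b,d})) ⊢ ··d··> s1
Q's transition system — 2 states:
  t0 = rec X. c.(X + 0 + (X + X)) + (0 + 0)\{a}\{a,b,d} ⊢ ··c··> t1
  t1 = (rec X. c.(X + 0 + (X + X)) + (0 + 0)\{a}\{a,b,d}) + 0 + ((rec X. c.(X + 0 + (X + X)) + (0 + 0)\{a}\{a,b,d}) + (rec X. c.(X + 0 + (X + X)) + (0 + 0)\{a}\{a,b,d})) ⊢ ··c··> t1
Partition-refinement fixed point:
  B0 = {s0, s1}
  B1 = {t0, t1}
s0 ∈ B0, t0 ∈ B1 → different blocks

NO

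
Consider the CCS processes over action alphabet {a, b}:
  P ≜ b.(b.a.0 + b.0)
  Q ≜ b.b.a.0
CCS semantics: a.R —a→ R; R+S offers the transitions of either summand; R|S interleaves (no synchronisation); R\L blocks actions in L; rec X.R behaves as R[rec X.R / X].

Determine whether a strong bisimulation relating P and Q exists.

Reachable graph of P (4 states):
  m0 = b.(b.a.0 + b.0) → —b→ m1
  m1 = b.a.0 + b.0 → —b→ m2, —b→ m3
  m2 = 0 → stopped
  m3 = a.0 → —a→ m2
Reachable graph of Q (4 states):
  n0 = b.b.a.0 → —b→ n1
  n1 = b.a.0 → —b→ n2
  n2 = a.0 → —a→ n3
  n3 = 0 → stopped
Partition-refinement fixed point:
  B0 = {m0}
  B1 = {m1}
  B2 = {m3, n2}
  B3 = {m2, n3}
  B4 = {n0}
  B5 = {n1}
m0 ∈ B0, n0 ∈ B4 → different blocks

P ≁ Q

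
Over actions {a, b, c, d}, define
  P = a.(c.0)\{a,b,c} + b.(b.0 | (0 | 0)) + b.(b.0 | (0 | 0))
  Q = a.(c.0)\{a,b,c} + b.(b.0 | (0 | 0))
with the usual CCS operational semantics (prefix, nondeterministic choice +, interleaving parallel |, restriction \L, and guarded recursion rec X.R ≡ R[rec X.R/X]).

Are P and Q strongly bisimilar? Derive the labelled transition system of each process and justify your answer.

LTS(P): 4 reachable states
  u0 = a.(c.0)\{a,b,c} + b.(b.0 | (0 | 0)) + b.(b.0 | (0 | 0)) ⊢ =a=> u1, =b=> u2
  u1 = (c.0)\{a,b,c} ⊢ (no moves)
  u2 = b.0 | (0 | 0) ⊢ =b=> u3
  u3 = 0 | (0 | 0) ⊢ (no moves)
LTS(Q): 4 reachable states
  v0 = a.(c.0)\{a,b,c} + b.(b.0 | (0 | 0)) ⊢ =a=> v1, =b=> v2
  v1 = (c.0)\{a,b,c} ⊢ (no moves)
  v2 = b.0 | (0 | 0) ⊢ =b=> v3
  v3 = 0 | (0 | 0) ⊢ (no moves)
Coarsest stable partition (strong bisimilarity classes):
  B0 = {u0, v0}
  B1 = {u1, u3, v1, v3}
  B2 = {u2, v2}
u0 ∈ B0, v0 ∈ B0 → same block

YES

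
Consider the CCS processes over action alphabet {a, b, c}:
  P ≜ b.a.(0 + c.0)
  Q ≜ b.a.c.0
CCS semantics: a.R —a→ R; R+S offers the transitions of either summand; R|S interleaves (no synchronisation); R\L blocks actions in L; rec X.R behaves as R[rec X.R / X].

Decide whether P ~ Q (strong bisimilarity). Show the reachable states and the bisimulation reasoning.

LTS(P): 4 reachable states
  s0 = b.a.(0 + c.0) has moves =b=> s1
  s1 = a.(0 + c.0) has moves =a=> s2
  s2 = 0 + c.0 has moves =c=> s3
  s3 = 0 has moves (no moves)
LTS(Q): 4 reachable states
  t0 = b.a.c.0 has moves =b=> t1
  t1 = a.c.0 has moves =a=> t2
  t2 = c.0 has moves =c=> t3
  t3 = 0 has moves (no moves)
Bisimilarity quotient blocks:
  B0 = {s0, t0}
  B1 = {s1, t1}
  B2 = {s2, t2}
  B3 = {s3, t3}
s0 ∈ B0, t0 ∈ B0 → same block

P ~ Q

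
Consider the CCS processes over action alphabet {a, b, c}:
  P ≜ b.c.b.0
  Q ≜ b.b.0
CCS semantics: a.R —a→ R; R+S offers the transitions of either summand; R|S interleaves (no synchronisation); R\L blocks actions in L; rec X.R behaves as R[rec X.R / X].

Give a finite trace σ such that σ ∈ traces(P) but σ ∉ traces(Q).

bc

LTS(P): 4 reachable states
  s0 = b.c.b.0 has moves -b-> s1
  s1 = c.b.0 has moves -c-> s2
  s2 = b.0 has moves -b-> s3
  s3 = 0 has moves stopped
LTS(Q): 3 reachable states
  t0 = b.b.0 has moves -b-> t1
  t1 = b.0 has moves -b-> t2
  t2 = 0 has moves stopped
Run σ = ⟨bc⟩ on P: start {s0}
  step 1 (b): {s1}
  step 2 (c): {s2}
  P completes σ.
Run σ = ⟨bc⟩ on Q: start {t0}
  step 1 (b): {t1}
  step 2 (c): no successor for Q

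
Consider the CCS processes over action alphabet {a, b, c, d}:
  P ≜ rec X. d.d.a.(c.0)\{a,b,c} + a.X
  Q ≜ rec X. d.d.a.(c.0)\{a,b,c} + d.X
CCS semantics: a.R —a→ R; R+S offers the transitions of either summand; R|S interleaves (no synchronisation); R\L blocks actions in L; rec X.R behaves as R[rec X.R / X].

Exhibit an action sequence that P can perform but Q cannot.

a

Reachable graph of P (4 states):
  s0 = rec X. d.d.a.(c.0)\{a,b,c} + a.X → —a→ s0, —d→ s1
  s1 = d.a.(c.0)\{a,b,c} → —d→ s2
  s2 = a.(c.0)\{a,b,c} → —a→ s3
  s3 = (c.0)\{a,b,c} → ·
Reachable graph of Q (4 states):
  t0 = rec X. d.d.a.(c.0)\{a,b,c} + d.X → —d→ t0, —d→ t1
  t1 = d.a.(c.0)\{a,b,c} → —d→ t2
  t2 = a.(c.0)\{a,b,c} → —a→ t3
  t3 = (c.0)\{a,b,c} → ·
Trace ⟨a⟩ through P, begin at {s0}:
  step 1 (a): {s0}
  ✓ P
Trace ⟨a⟩ through Q, begin at {t0}:
  step 1 (a): ∅  — Q cannot continue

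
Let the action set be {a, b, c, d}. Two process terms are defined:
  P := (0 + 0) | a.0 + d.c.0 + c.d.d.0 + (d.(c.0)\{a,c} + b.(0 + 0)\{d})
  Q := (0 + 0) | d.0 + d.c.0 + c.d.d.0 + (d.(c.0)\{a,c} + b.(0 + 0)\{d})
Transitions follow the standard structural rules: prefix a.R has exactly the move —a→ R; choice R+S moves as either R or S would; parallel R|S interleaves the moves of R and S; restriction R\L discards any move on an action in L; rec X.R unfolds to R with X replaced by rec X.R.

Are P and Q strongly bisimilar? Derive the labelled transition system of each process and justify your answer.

NO

Reachable graph of P (8 states):
  s0 = (0 + 0) | a.0 + d.c.0 + c.d.d.0 + (d.(c.0)\{a,c} + b.(0 + 0)\{d}) → —a→ s1, —b→ s2, —c→ s3, —d→ s4, —d→ s5
  s1 = (0 + 0) | 0 → stopped
  s2 = (0 + 0)\{d} → stopped
  s3 = d.d.0 → —d→ s6
  s4 = (c.0)\{a,c} → stopped
  s5 = c.0 → —c→ s7
  s6 = d.0 → —d→ s7
  s7 = 0 → stopped
Reachable graph of Q (8 states):
  t0 = (0 + 0) | d.0 + d.c.0 + c.d.d.0 + (d.(c.0)\{a,c} + b.(0 + 0)\{d}) → —b→ t1, —c→ t2, —d→ t3, —d→ t4, —d→ t5
  t1 = (0 + 0)\{d} → stopped
  t2 = d.d.0 → —d→ t6
  t3 = (0 + 0) | 0 → stopped
  t4 = (c.0)\{a,c} → stopped
  t5 = c.0 → —c→ t7
  t6 = d.0 → —d→ t7
  t7 = 0 → stopped
Bisimilarity quotient blocks:
  B0 = {s0}
  B1 = {s1, s2, s4, s7, t1, t3, t4, t7}
  B2 = {s5, t5}
  B3 = {s3, t2}
  B4 = {s6, t6}
  B5 = {t0}
s0 ∈ B0, t0 ∈ B5 → different blocks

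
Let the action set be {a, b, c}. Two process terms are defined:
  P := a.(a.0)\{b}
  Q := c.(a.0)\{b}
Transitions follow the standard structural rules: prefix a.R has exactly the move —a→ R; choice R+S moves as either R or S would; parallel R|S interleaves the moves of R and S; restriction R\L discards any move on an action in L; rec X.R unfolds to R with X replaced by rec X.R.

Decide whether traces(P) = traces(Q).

NO — witness ⟨a⟩

P's transition system — 3 states:
  u0 = a.(a.0)\{b} :: --a--▸ u1
  u1 = (a.0)\{b} :: --a--▸ u2
  u2 = 0\{b} :: ∅
Q's transition system — 3 states:
  v0 = c.(a.0)\{b} :: --c--▸ v1
  v1 = (a.0)\{b} :: --a--▸ v2
  v2 = 0\{b} :: ∅
Executing a from P (initial set {u0}):
  [1] a ⇒ {u1}
  — P admits the full trace.
Executing a from Q (initial set {v0}):
  [1] a ⇒ ∅ (Q stuck)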